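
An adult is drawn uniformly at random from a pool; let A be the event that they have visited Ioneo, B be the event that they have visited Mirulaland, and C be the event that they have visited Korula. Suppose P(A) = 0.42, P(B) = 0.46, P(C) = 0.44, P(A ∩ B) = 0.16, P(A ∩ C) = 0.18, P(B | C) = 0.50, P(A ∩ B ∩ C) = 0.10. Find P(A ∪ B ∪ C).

0.86

P(B ∩ C) = P(C)·P(B|C) = 0.44 × 0.50 = 0.22
Using inclusion–exclusion:
P(A ∪ B ∪ C) = 0.42 + 0.46 + 0.44 − 0.16 − 0.18 − 0.22 + 0.10 = 0.86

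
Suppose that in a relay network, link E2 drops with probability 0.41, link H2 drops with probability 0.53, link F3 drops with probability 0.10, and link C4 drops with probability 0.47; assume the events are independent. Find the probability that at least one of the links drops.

0.8677279

Independence gives P(none) = ∏(1 − pᵢ).
P(none) = (1 − 0.41) × (1 − 0.53) × (1 − 0.10) × (1 − 0.47) = 0.59 × 0.47 × 0.90 × 0.53 = 0.1322721
P(at least one) = 1 − 0.1322721 = 0.8677279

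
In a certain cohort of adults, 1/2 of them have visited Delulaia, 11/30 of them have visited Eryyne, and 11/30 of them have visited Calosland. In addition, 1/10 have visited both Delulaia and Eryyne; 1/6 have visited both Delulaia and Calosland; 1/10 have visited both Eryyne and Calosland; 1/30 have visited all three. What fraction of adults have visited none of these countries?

Inclusion–exclusion gives
P(at least one) = 1/2 + 11/30 + 11/30 − 1/10 − 1/6 − 1/10 + 1/30 = 9/10
P(none) = 1 − 9/10 = 1/10

1/10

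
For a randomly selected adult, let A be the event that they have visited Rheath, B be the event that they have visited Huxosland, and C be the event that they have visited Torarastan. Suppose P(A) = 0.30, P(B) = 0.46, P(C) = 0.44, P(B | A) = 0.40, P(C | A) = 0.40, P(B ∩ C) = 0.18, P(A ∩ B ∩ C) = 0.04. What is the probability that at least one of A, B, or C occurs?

0.82

P(A ∩ B) = P(A)·P(B|A) = 0.30 × 0.40 = 0.12
P(A ∩ C) = P(A)·P(C|A) = 0.30 × 0.40 = 0.12
Using inclusion–exclusion:
P(A ∪ B ∪ C) = 0.30 + 0.46 + 0.44 − 0.12 − 0.12 − 0.18 + 0.04 = 0.82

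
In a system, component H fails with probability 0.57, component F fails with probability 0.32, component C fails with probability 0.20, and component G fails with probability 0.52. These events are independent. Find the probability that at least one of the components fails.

P(none) = (1 − 0.57) × (1 − 0.32) × (1 − 0.20) × (1 − 0.52) = 0.43 × 0.68 × 0.80 × 0.48 = 0.1122816
P(at least one) = 1 − 0.1122816 = 0.8877184

0.8877184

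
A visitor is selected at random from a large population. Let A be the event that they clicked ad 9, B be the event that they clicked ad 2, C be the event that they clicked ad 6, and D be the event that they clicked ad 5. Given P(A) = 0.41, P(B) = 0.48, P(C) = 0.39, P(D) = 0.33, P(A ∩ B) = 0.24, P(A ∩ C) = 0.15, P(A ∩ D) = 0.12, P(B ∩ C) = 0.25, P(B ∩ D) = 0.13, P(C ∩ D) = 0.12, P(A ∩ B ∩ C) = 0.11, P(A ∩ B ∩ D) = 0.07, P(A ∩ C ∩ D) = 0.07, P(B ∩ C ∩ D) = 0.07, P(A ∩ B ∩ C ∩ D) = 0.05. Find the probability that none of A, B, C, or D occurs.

Inclusion–exclusion gives
P(A ∪ B ∪ C ∪ D) = 0.41 + 0.48 + 0.39 + 0.33 − 0.24 − 0.15 − 0.12 − 0.25 − 0.13 − 0.12 + 0.11 + 0.07 + 0.07 + 0.07 − 0.05 = 0.87
P(none) = 1 − 0.87 = 0.13

0.13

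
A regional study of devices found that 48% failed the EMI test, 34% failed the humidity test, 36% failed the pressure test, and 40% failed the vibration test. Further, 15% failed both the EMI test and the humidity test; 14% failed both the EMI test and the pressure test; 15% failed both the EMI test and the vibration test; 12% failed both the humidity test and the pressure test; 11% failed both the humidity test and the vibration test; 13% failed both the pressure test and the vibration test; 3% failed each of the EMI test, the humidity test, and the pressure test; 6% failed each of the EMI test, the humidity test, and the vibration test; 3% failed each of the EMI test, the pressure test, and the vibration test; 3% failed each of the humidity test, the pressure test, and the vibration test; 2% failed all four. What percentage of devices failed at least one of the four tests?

P(≥1) = 48 + 34 + 36 + 40 − 15 − 14 − 15 − 12 − 11 − 13 + 3 + 6 + 3 + 3 − 2 = 91%

91%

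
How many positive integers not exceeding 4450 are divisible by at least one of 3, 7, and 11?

By inclusion-exclusion,
1483 + 635 + 404 − 211 − 134 − 57 + 19 = 2139

2139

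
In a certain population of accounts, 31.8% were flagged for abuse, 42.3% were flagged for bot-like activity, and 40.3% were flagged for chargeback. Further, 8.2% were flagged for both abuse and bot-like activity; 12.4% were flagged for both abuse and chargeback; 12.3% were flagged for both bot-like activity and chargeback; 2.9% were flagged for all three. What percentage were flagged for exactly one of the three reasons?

57.3%

P(exactly one) = 31.8 + 42.3 + 40.3 − 2·8.2 − 2·12.4 − 2·12.3 + 3·2.9 = 57.3%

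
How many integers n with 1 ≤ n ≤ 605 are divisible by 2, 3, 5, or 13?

456

By inclusion-exclusion,
302 + 201 + 121 + 46 − 100 − 60 − 23 − 40 − 15 − 9 + 20 + 7 + 4 + 3 − 1 = 456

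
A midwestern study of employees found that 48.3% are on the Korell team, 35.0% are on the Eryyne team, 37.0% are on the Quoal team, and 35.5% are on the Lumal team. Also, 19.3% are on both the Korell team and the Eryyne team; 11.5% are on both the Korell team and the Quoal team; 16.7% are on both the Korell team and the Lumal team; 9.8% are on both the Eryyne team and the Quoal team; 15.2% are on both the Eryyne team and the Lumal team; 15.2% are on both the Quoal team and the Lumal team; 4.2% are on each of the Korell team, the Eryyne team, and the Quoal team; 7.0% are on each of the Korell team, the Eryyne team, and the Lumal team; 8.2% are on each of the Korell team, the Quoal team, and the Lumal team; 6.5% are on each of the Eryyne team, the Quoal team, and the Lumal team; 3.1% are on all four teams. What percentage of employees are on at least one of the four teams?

90.9%

P(at least one) = 48.3 + 35.0 + 37.0 + 35.5 − 19.3 − 11.5 − 16.7 − 9.8 − 15.2 − 15.2 + 4.2 + 7.0 + 8.2 + 6.5 − 3.1 = 90.9%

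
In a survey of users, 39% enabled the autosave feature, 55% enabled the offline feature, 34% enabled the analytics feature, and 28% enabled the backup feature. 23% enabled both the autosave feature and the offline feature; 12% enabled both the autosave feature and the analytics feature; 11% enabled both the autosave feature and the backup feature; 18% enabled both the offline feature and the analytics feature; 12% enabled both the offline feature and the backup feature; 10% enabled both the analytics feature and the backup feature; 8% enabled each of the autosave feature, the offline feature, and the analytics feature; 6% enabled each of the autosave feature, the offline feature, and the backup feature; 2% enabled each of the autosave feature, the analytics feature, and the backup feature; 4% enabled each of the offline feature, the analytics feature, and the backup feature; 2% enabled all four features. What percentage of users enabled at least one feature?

P(≥1) = 39 + 55 + 34 + 28 − 23 − 12 − 11 − 18 − 12 − 10 + 8 + 6 + 2 + 4 − 2 = 88%

88%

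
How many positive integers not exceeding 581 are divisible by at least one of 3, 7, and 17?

269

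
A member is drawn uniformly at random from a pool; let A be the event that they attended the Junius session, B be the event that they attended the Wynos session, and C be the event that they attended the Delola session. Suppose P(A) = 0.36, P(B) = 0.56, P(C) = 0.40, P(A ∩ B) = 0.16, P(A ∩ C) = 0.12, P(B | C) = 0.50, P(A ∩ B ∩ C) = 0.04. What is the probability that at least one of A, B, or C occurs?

0.88

P(B ∩ C) = P(C)·P(B|C) = 0.40 × 0.50 = 0.20
Using inclusion–exclusion:
P(A ∪ B ∪ C) = 0.36 + 0.56 + 0.40 − 0.16 − 0.12 − 0.20 + 0.04 = 0.88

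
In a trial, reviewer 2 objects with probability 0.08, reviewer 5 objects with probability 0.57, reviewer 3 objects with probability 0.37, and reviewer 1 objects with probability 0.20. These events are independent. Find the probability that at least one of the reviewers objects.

Independence gives P(none) = ∏(1 − pᵢ).
P(none) = (1 − 0.08) × (1 − 0.57) × (1 − 0.37) × (1 − 0.20) = 0.92 × 0.43 × 0.63 × 0.80 = 0.1993824
P(at least one) = 1 − 0.1993824 = 0.8006176

0.8006176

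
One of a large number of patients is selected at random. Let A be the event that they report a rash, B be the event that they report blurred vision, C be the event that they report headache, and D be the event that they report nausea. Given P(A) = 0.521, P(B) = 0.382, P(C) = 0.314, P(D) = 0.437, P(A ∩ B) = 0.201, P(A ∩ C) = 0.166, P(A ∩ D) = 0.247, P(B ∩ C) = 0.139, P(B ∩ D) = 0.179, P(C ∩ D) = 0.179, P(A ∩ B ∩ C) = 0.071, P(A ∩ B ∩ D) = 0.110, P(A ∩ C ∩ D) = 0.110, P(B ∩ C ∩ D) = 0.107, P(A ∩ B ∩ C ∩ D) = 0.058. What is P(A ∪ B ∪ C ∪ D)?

0.883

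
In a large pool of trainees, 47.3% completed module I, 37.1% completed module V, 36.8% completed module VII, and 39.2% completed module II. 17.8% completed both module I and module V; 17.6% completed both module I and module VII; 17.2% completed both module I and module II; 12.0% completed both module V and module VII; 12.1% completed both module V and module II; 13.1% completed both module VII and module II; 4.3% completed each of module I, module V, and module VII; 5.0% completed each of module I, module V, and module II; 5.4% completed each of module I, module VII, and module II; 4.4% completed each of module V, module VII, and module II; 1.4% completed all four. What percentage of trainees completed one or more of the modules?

88.3%

P(≥1) = 47.3 + 37.1 + 36.8 + 39.2 − 17.8 − 17.6 − 17.2 − 12.0 − 12.1 − 13.1 + 4.3 + 5.0 + 5.4 + 4.4 − 1.4 = 88.3%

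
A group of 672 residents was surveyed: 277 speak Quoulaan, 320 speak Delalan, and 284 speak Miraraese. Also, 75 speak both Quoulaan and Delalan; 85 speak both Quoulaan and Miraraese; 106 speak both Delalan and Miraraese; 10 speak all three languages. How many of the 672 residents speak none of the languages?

Using inclusion–exclusion:
|at least one| = 277 + 320 + 284 − 75 − 85 − 106 + 10 = 625
None: 672 − 625 = 47

47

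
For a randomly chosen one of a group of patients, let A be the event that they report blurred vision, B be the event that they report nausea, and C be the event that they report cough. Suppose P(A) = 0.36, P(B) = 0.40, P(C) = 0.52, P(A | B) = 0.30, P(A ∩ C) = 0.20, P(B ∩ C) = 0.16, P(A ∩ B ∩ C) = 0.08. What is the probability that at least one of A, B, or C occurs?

P(A ∩ B) = P(B)·P(A|B) = 0.40 × 0.30 = 0.12
P(A ∪ B ∪ C) = 0.36 + 0.40 + 0.52 − 0.12 − 0.20 − 0.16 + 0.08 = 0.88

0.88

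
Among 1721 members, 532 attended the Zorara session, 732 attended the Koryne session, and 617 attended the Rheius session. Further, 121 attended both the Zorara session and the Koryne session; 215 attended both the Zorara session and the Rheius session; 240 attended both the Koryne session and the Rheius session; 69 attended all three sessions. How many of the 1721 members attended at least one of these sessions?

By inclusion-exclusion,
|union| = 532 + 732 + 617 − 121 − 215 − 240 + 69 = 1374

1374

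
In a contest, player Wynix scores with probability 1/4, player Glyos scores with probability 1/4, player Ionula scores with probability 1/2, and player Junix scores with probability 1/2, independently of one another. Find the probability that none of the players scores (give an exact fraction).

P(none) = (1 − 1/4) × (1 − 1/4) × (1 − 1/2) × (1 − 1/2) = 3/4 × 3/4 × 1/2 × 1/2 = 9/64

9/64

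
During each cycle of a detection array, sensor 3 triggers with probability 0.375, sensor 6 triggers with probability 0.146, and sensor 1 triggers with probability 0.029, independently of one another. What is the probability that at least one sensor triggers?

0.48172875

Independence gives P(none) = ∏(1 − pᵢ).
P(none) = (1 − 0.375) × (1 − 0.146) × (1 − 0.029) = 0.625 × 0.854 × 0.971 = 0.51827125
P(at least one) = 1 − 0.51827125 = 0.48172875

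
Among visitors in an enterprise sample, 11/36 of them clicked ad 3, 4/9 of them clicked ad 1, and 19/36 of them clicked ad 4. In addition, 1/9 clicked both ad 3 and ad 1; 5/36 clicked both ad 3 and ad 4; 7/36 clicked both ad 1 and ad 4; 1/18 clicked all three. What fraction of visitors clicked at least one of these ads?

By inclusion-exclusion,
P(≥1) = 11/36 + 4/9 + 19/36 − 1/9 − 5/36 − 7/36 + 1/18 = 8/9

8/9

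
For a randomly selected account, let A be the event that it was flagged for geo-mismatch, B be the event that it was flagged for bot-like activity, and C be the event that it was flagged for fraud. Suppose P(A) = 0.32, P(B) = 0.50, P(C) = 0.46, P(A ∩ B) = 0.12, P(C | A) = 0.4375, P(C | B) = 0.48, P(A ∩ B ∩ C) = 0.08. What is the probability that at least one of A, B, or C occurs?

0.86

P(A ∩ C) = P(A)·P(C|A) = 0.32 × 0.4375 = 0.14
P(B ∩ C) = P(B)·P(C|B) = 0.50 × 0.48 = 0.24
Using inclusion–exclusion:
P(A ∪ B ∪ C) = 0.32 + 0.50 + 0.46 − 0.12 − 0.14 − 0.24 + 0.08 = 0.86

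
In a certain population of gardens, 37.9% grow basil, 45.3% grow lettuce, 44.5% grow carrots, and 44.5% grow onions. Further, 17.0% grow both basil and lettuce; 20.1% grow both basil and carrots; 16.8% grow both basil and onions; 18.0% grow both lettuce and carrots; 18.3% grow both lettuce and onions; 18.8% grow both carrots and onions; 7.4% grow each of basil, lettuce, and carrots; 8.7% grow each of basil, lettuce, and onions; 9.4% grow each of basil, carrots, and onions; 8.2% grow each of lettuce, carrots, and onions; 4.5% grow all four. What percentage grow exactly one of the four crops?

37.3%

By inclusion–exclusion (exactly-one form):
P(exactly one) = 37.9 + 45.3 + 44.5 + 44.5 − 2·17.0 − 2·20.1 − 2·16.8 − 2·18.0 − 2·18.3 − 2·18.8 + 3·7.4 + 3·8.7 + 3·9.4 + 3·8.2 − 4·4.5 = 37.3%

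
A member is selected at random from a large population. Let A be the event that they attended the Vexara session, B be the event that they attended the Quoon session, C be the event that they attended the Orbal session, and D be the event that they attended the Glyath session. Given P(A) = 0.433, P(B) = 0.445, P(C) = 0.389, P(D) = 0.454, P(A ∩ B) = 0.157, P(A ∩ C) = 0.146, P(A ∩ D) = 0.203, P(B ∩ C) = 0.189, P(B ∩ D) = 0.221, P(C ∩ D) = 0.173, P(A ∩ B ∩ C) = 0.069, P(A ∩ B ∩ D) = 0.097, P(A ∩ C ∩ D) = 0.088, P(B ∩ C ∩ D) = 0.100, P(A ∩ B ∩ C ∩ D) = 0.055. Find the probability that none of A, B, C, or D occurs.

0.069

By inclusion–exclusion:
P(A ∪ B ∪ C ∪ D) = 0.433 + 0.445 + 0.389 + 0.454 − 0.157 − 0.146 − 0.203 − 0.189 − 0.221 − 0.173 + 0.069 + 0.097 + 0.088 + 0.100 − 0.055 = 0.931
P(none) = 1 − 0.931 = 0.069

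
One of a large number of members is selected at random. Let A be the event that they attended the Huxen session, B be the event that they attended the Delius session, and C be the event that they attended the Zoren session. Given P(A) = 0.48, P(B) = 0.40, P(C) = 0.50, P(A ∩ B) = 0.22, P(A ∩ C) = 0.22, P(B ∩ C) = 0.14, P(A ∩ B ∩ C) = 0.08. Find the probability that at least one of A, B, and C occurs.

0.88

P(A ∪ B ∪ C) = 0.48 + 0.40 + 0.50 − 0.22 − 0.22 − 0.14 + 0.08 = 0.88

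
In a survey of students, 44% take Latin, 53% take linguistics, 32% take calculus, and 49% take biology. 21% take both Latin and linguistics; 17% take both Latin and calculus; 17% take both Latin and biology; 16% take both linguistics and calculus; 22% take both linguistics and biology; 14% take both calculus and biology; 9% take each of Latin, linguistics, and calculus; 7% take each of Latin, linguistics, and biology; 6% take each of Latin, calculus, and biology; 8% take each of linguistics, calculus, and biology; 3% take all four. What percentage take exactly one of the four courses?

P(exactly one) = 44 + 53 + 32 + 49 − 2·21 − 2·17 − 2·17 − 2·16 − 2·22 − 2·14 + 3·9 + 3·7 + 3·6 + 3·8 − 4·3 = 42%

42%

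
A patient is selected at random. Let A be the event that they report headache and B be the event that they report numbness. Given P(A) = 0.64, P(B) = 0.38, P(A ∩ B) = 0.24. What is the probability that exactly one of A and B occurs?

P(exactly one) = 0.64 + 0.38 − 2·0.24 = 0.54

0.54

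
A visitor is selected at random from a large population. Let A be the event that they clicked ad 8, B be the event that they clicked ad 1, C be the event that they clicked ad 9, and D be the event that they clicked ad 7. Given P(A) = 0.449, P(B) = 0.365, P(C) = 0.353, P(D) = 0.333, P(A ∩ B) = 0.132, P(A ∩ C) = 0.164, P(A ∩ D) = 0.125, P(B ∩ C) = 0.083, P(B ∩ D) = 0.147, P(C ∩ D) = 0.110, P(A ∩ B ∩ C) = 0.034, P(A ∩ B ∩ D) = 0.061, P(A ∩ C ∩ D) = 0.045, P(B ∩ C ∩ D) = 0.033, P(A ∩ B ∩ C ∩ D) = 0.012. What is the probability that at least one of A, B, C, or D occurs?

By inclusion-exclusion,
P(A ∪ B ∪ C ∪ D) = 0.449 + 0.365 + 0.353 + 0.333 − 0.132 − 0.164 − 0.125 − 0.083 − 0.147 − 0.110 + 0.034 + 0.061 + 0.045 + 0.033 − 0.012 = 0.900

0.900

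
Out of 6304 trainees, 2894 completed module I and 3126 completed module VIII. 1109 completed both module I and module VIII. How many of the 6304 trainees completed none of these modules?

1393

By inclusion–exclusion:
N(≥1) = 2894 + 3126 − 1109 = 4911
None: 6304 − 4911 = 1393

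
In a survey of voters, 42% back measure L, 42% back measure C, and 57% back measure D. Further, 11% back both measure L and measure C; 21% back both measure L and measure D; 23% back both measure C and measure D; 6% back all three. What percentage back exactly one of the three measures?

49%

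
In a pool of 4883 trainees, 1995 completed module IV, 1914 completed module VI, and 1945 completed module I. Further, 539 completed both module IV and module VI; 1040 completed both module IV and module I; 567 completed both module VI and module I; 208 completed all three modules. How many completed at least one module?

N(≥1) = 1995 + 1914 + 1945 − 539 − 1040 − 567 + 208 = 3916

3916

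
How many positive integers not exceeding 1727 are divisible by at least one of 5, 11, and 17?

544

By inclusion-exclusion,
floor(1727/5) + floor(1727/11) + floor(1727/17) − floor(1727/55) − floor(1727/85) − floor(1727/187) + floor(1727/935) = 345 + 157 + 101 − 31 − 20 − 9 + 1 = 544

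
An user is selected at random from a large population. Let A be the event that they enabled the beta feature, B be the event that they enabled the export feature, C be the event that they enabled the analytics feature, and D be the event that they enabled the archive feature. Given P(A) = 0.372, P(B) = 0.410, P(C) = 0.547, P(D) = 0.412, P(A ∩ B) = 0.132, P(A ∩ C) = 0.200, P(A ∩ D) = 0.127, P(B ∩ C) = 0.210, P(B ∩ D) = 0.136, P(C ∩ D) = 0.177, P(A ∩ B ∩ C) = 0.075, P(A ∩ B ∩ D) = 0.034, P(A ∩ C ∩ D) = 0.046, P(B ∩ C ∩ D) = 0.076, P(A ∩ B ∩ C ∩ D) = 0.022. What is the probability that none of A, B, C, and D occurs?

P(A ∪ B ∪ C ∪ D) = 0.372 + 0.410 + 0.547 + 0.412 − 0.132 − 0.200 − 0.127 − 0.210 − 0.136 − 0.177 + 0.075 + 0.034 + 0.046 + 0.076 − 0.022 = 0.968
P(none) = 1 − 0.968 = 0.032

0.032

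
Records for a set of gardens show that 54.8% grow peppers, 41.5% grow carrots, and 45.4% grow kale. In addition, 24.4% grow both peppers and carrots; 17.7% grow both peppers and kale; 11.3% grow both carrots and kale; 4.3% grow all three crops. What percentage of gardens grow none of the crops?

P(≥1) = 54.8 + 41.5 + 45.4 − 24.4 − 17.7 − 11.3 + 4.3 = 92.6%
P(none) = 100% − 92.6% = 7.4%

7.4%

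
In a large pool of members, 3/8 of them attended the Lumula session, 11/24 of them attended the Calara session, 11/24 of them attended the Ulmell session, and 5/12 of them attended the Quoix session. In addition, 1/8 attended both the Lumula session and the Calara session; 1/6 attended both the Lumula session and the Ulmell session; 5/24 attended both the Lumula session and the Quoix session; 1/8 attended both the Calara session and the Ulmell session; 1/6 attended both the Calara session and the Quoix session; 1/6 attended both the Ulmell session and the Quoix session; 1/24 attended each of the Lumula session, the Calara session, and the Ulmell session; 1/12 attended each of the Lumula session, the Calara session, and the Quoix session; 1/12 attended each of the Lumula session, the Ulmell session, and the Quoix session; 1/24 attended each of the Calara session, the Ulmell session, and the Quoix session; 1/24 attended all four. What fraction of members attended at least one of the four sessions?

23/24

P(union) = 3/8 + 11/24 + 11/24 + 5/12 − 1/8 − 1/6 − 5/24 − 1/8 − 1/6 − 1/6 + 1/24 + 1/12 + 1/12 + 1/24 − 1/24 = 23/24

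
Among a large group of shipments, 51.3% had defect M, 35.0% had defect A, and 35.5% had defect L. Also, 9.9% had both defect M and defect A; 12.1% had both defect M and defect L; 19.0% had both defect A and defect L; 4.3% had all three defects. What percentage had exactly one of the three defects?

52.7%

By inclusion–exclusion (exactly-one form):
P(exactly one) = 51.3 + 35.0 + 35.5 − 2·9.9 − 2·12.1 − 2·19.0 + 3·4.3 = 52.7%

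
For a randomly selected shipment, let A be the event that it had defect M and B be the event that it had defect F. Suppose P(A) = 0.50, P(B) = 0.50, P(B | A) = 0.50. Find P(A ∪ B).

0.75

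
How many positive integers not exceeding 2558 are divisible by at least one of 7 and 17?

494

By inclusion–exclusion:
floor(2558/7) + floor(2558/17) − floor(2558/119) = 365 + 150 − 21 = 494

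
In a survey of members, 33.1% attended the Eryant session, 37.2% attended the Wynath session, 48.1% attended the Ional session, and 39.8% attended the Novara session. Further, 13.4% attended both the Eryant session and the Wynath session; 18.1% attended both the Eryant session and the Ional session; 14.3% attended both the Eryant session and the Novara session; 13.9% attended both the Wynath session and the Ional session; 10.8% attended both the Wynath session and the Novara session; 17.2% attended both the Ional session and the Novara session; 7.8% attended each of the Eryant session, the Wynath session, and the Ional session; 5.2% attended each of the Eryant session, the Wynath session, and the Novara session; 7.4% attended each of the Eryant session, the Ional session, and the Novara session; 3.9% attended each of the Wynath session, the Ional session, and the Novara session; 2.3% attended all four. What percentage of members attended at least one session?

P(≥1) = 33.1 + 37.2 + 48.1 + 39.8 − 13.4 − 18.1 − 14.3 − 13.9 − 10.8 − 17.2 + 7.8 + 5.2 + 7.4 + 3.9 − 2.3 = 92.5%

92.5%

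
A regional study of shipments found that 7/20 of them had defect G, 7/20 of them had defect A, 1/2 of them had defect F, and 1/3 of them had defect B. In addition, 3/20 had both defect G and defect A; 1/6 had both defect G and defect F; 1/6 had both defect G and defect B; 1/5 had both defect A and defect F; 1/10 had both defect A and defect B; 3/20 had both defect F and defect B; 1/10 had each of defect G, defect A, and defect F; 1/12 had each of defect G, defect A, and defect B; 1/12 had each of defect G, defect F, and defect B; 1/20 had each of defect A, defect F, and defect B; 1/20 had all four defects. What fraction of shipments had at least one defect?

Using inclusion–exclusion:
P(at least one) = 7/20 + 7/20 + 1/2 + 1/3 − 3/20 − 1/6 − 1/6 − 1/5 − 1/10 − 3/20 + 1/10 + 1/12 + 1/12 + 1/20 − 1/20 = 13/15

13/15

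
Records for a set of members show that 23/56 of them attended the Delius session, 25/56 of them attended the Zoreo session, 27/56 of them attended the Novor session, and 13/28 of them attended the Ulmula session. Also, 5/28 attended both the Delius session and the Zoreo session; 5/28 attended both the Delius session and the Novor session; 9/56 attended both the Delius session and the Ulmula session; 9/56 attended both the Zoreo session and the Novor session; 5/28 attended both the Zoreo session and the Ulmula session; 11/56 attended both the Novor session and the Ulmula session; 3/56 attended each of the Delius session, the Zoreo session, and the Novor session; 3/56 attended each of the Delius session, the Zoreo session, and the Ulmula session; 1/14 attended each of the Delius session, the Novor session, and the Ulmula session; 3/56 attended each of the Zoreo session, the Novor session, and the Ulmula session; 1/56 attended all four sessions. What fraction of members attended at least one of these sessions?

By inclusion-exclusion,
P(union) = 23/56 + 25/56 + 27/56 + 13/28 − 5/28 − 5/28 − 9/56 − 9/56 − 5/28 − 11/56 + 3/56 + 3/56 + 1/14 + 3/56 − 1/56 = 27/28

27/28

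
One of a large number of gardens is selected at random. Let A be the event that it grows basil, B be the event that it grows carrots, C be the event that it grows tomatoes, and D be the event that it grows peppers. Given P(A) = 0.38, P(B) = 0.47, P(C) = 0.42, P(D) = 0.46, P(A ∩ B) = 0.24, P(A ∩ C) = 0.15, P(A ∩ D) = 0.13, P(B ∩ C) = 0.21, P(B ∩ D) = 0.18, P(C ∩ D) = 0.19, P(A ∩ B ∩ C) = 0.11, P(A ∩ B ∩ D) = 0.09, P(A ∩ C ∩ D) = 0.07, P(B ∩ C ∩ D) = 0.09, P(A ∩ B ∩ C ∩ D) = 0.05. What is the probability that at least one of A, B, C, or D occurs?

0.94

P(A ∪ B ∪ C ∪ D) = 0.38 + 0.47 + 0.42 + 0.46 − 0.24 − 0.15 − 0.13 − 0.21 − 0.18 − 0.19 + 0.11 + 0.09 + 0.07 + 0.09 − 0.05 = 0.94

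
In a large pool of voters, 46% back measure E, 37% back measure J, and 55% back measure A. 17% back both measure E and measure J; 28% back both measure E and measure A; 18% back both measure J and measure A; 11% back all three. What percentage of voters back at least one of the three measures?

P(union) = 46 + 37 + 55 − 17 − 28 − 18 + 11 = 86%

86%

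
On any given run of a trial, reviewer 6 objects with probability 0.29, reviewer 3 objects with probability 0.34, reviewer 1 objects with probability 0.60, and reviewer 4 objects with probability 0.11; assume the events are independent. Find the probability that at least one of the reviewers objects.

0.8331784

Independence gives P(none) = ∏(1 − pᵢ).
P(none) = (1 − 0.29) × (1 − 0.34) × (1 − 0.60) × (1 − 0.11) = 0.71 × 0.66 × 0.40 × 0.89 = 0.1668216
P(at least one) = 1 − 0.1668216 = 0.8331784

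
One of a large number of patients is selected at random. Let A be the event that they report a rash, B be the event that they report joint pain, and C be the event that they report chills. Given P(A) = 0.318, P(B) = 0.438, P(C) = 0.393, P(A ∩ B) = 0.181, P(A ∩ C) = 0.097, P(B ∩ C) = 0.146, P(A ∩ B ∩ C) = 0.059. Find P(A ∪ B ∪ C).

0.784

By inclusion-exclusion,
P(A ∪ B ∪ C) = 0.318 + 0.438 + 0.393 − 0.181 − 0.097 − 0.146 + 0.059 = 0.784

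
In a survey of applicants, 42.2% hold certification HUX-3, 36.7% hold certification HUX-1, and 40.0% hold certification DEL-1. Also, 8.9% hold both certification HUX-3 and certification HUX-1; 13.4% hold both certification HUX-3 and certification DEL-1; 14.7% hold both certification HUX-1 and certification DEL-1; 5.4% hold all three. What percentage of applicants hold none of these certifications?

P(≥1) = 42.2 + 36.7 + 40.0 − 8.9 − 13.4 − 14.7 + 5.4 = 87.3%
P(none) = 100% − 87.3% = 12.7%

12.7%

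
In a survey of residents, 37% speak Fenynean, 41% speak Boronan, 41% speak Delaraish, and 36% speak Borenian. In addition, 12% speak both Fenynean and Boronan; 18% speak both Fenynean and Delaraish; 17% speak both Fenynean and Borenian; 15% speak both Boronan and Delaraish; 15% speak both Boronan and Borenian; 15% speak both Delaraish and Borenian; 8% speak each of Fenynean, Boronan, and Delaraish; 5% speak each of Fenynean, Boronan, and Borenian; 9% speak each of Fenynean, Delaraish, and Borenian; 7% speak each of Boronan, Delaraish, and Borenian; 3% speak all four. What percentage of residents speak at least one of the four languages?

89%

P(≥1) = 37 + 41 + 41 + 36 − 12 − 18 − 17 − 15 − 15 − 15 + 8 + 5 + 9 + 7 − 3 = 89%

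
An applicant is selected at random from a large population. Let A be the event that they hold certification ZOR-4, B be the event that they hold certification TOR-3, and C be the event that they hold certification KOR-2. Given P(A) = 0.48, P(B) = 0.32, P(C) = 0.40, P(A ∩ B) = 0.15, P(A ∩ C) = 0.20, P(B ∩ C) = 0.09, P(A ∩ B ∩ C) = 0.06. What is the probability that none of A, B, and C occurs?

Inclusion–exclusion gives
P(A ∪ B ∪ C) = 0.48 + 0.32 + 0.40 − 0.15 − 0.20 − 0.09 + 0.06 = 0.82
P(none) = 1 − 0.82 = 0.18

0.18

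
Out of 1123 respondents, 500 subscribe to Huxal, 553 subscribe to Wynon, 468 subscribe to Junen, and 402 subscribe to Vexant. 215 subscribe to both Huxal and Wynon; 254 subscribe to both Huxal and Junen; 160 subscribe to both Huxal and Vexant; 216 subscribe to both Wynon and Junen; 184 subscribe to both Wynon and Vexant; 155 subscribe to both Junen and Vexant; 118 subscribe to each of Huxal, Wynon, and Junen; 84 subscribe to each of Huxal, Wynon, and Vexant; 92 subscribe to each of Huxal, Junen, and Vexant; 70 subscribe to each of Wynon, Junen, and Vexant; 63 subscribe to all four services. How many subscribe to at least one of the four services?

1040

Apply inclusion-exclusion:
|at least one| = 500 + 553 + 468 + 402 − 215 − 254 − 160 − 216 − 184 − 155 + 118 + 84 + 92 + 70 − 63 = 1040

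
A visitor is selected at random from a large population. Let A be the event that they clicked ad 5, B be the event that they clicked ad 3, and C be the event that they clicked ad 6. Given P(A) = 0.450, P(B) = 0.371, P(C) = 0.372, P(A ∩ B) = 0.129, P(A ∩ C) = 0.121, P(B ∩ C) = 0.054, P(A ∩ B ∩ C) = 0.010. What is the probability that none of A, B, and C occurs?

By inclusion-exclusion,
P(A ∪ B ∪ C) = 0.450 + 0.371 + 0.372 − 0.129 − 0.121 − 0.054 + 0.010 = 0.899
P(none) = 1 − 0.899 = 0.101

0.101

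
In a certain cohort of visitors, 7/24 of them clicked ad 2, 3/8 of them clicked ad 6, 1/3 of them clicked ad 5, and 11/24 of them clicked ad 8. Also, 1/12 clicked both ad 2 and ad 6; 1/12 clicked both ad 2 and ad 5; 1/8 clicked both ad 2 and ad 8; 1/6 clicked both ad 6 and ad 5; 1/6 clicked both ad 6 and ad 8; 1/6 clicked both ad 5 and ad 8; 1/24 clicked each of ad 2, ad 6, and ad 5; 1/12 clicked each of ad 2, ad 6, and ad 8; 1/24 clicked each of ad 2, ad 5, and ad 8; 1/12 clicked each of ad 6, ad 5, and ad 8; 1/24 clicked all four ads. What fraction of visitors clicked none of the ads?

1/8

By inclusion–exclusion:
P(≥1) = 7/24 + 3/8 + 1/3 + 11/24 − 1/12 − 1/12 − 1/8 − 1/6 − 1/6 − 1/6 + 1/24 + 1/12 + 1/24 + 1/12 − 1/24 = 7/8
P(none) = 1 − 7/8 = 1/8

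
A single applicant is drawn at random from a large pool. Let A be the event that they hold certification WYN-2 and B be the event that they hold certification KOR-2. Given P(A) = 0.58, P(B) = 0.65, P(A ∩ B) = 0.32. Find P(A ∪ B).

0.91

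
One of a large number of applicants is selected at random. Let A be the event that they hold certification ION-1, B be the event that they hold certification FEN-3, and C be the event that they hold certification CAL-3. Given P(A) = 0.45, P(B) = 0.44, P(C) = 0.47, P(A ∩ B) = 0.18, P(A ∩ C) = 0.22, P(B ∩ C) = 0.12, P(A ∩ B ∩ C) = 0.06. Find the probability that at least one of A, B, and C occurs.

P(A ∪ B ∪ C) = 0.45 + 0.44 + 0.47 − 0.18 − 0.22 − 0.12 + 0.06 = 0.90

0.90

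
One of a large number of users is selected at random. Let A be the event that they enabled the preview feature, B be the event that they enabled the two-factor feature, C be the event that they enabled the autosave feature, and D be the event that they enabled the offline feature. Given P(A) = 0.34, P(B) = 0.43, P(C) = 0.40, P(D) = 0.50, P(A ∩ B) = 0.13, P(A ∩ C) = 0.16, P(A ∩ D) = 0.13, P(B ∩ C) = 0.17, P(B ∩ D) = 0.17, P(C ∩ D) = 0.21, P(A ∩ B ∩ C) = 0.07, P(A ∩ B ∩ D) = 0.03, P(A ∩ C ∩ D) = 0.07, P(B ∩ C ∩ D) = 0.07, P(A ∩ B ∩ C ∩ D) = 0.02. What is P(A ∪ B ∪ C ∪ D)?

0.92

By inclusion-exclusion,
P(A ∪ B ∪ C ∪ D) = 0.34 + 0.43 + 0.40 + 0.50 − 0.13 − 0.16 − 0.13 − 0.17 − 0.17 − 0.21 + 0.07 + 0.03 + 0.07 + 0.07 − 0.02 = 0.92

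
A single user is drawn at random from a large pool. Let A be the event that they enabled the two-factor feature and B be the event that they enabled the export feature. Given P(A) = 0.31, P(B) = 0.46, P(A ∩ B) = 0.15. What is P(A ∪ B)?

By inclusion–exclusion:
P(A ∪ B) = 0.31 + 0.46 − 0.15 = 0.62

0.62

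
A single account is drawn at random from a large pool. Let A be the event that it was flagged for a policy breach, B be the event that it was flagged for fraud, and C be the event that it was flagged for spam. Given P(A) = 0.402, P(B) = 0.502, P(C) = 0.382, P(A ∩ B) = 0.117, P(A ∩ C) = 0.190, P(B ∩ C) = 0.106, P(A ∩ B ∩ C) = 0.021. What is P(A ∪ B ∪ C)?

0.894

By inclusion-exclusion,
P(A ∪ B ∪ C) = 0.402 + 0.502 + 0.382 − 0.117 − 0.190 − 0.106 + 0.021 = 0.894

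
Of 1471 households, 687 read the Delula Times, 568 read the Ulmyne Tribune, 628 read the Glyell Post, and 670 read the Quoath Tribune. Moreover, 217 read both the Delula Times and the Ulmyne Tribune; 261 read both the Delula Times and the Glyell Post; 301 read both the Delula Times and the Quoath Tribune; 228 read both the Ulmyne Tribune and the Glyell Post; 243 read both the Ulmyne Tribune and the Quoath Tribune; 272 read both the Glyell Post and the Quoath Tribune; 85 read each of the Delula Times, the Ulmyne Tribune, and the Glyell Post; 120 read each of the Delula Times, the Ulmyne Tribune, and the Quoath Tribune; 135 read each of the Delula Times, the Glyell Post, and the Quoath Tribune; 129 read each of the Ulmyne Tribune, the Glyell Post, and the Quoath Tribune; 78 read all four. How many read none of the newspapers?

49

Apply inclusion-exclusion:
|at least one| = 687 + 568 + 628 + 670 − 217 − 261 − 301 − 228 − 243 − 272 + 85 + 120 + 135 + 129 − 78 = 1422
None: 1471 − 1422 = 49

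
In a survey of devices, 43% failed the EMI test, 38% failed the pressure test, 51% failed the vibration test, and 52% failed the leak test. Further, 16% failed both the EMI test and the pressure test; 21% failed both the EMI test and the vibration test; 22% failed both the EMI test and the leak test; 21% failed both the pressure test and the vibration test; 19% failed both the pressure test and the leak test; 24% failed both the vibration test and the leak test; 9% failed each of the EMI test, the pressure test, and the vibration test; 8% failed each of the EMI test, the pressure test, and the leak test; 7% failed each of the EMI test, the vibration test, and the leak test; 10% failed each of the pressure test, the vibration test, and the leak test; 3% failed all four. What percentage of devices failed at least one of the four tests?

Apply inclusion-exclusion:
P(union) = 43 + 38 + 51 + 52 − 16 − 21 − 22 − 21 − 19 − 24 + 9 + 8 + 7 + 10 − 3 = 92%

92%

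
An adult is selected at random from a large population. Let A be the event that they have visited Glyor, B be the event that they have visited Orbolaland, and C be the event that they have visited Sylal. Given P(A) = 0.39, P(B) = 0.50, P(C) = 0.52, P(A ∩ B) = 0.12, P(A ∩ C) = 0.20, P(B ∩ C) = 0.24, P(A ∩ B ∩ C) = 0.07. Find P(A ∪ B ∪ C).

0.92

By inclusion-exclusion,
P(A ∪ B ∪ C) = 0.39 + 0.50 + 0.52 − 0.12 − 0.20 − 0.24 + 0.07 = 0.92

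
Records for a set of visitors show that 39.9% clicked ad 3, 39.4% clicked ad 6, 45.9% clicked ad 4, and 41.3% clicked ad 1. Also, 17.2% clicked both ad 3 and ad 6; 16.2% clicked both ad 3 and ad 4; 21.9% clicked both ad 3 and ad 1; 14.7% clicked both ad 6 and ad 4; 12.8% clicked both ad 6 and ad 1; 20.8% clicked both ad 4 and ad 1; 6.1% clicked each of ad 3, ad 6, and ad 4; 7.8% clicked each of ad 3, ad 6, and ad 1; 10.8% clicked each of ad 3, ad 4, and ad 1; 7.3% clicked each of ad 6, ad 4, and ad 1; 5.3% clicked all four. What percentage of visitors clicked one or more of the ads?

89.6%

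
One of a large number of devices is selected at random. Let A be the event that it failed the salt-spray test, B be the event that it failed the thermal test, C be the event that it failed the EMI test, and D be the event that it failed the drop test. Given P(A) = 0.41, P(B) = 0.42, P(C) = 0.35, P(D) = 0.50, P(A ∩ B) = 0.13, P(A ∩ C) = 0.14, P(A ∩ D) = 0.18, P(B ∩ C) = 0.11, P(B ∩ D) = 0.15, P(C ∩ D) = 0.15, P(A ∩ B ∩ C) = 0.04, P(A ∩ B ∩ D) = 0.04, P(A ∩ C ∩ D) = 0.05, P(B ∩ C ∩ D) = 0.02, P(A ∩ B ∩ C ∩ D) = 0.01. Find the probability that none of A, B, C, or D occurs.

Inclusion–exclusion gives
P(A ∪ B ∪ C ∪ D) = 0.41 + 0.42 + 0.35 + 0.50 − 0.13 − 0.14 − 0.18 − 0.11 − 0.15 − 0.15 + 0.04 + 0.04 + 0.05 + 0.02 − 0.01 = 0.96
P(none) = 1 − 0.96 = 0.04

0.04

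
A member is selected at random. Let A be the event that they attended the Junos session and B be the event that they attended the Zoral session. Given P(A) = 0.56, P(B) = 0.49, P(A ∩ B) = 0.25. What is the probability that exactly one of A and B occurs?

Using the inclusion–exclusion count for exactly one event:
P(exactly one) = 0.56 + 0.49 − 2·0.25 = 0.55

0.55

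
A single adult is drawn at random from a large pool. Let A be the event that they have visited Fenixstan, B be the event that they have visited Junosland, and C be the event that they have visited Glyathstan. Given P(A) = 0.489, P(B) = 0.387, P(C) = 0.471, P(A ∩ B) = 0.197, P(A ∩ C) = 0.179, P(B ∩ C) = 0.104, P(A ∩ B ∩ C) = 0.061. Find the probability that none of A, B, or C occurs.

By inclusion–exclusion:
P(A ∪ B ∪ C) = 0.489 + 0.387 + 0.471 − 0.197 − 0.179 − 0.104 + 0.061 = 0.928
P(none) = 1 − 0.928 = 0.072

0.072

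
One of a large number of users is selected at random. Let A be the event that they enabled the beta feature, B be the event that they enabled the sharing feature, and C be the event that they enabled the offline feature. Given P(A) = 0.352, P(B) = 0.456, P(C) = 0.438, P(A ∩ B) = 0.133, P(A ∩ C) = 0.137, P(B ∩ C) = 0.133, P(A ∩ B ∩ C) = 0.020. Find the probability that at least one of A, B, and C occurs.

By inclusion–exclusion:
P(A ∪ B ∪ C) = 0.352 + 0.456 + 0.438 − 0.133 − 0.137 − 0.133 + 0.020 = 0.863

0.863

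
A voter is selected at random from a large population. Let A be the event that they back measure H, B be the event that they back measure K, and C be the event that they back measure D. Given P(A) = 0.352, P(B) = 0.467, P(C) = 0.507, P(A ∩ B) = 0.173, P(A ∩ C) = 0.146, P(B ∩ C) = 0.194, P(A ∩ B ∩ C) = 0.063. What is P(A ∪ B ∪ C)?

P(A ∪ B ∪ C) = 0.352 + 0.467 + 0.507 − 0.173 − 0.146 − 0.194 + 0.063 = 0.876

0.876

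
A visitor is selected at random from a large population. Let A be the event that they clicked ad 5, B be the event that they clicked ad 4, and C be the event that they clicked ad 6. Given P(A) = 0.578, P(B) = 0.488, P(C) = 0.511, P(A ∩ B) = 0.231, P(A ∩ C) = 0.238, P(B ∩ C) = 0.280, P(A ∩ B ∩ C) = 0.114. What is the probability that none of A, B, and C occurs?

Apply inclusion-exclusion:
P(A ∪ B ∪ C) = 0.578 + 0.488 + 0.511 − 0.231 − 0.238 − 0.280 + 0.114 = 0.942
P(none) = 1 − 0.942 = 0.058

0.058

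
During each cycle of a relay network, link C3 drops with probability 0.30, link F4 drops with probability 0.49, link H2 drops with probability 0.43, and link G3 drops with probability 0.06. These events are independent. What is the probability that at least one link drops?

0.8087194

P(none) = (1 − 0.30) × (1 − 0.49) × (1 − 0.43) × (1 − 0.06) = 0.70 × 0.51 × 0.57 × 0.94 = 0.1912806
P(at least one) = 1 − 0.1912806 = 0.8087194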